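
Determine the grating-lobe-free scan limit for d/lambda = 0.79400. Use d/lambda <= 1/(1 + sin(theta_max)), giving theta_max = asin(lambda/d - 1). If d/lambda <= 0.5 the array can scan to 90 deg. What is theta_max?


lambda/d - 1 = 1/0.79400 - 1 = 0.2594458
theta_max = asin(0.2594458) = 15.04 deg

15.04 deg


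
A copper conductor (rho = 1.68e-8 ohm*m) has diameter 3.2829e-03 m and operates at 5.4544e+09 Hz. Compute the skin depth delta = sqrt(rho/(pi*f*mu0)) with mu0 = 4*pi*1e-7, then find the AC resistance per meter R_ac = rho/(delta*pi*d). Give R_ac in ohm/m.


delta = sqrt(1.68e-8 / (pi * 5.4544e+09 * 4*pi*1e-7)) = 8.832859e-07 m
R_ac = 1.68e-8 / (8.832859e-07 * pi * 3.2829e-03) = 1.844 ohm/m

1.844 ohm/m


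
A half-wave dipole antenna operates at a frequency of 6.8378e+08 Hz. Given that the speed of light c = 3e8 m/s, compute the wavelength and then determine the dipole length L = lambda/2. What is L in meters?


lambda = c / f = 3.0000e+08 / 6.8378e+08 = 0.4387376 m
L = lambda / 2 = 0.4387376 / 2 = 0.2194 m

0.2194 m


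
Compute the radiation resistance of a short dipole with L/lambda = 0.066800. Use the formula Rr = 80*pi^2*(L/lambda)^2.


Rr = 80 * pi^2 * (0.066800)^2 = 80 * 9.869604 * 4.462240e-03 = 3.523 ohm

3.523 ohm


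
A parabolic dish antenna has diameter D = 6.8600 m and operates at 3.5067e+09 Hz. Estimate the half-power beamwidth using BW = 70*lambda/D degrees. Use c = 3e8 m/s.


lambda = c / f = 3.0000e+08 / 3.5067e+09 = 0.08555052 m
BW = 70 * 0.08555052 / 6.8600 = 0.8730 deg

0.8730 deg


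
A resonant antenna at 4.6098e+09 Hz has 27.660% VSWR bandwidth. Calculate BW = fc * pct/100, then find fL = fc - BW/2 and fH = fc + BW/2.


BW = 4.6098e+09 * 27.660/100 = 1.275071e+09 Hz
fL = 4.6098e+09 - 1.275071e+09/2 = 3.972e+09 Hz
fH = 4.6098e+09 + 1.275071e+09/2 = 5.247e+09 Hz

BW=1.275e+09 Hz, fL=3.972e+09 Hz, fH=5.247e+09 Hz


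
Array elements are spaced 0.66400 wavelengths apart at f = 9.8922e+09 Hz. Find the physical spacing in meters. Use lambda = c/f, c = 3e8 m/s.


lambda = c / f = 3.0000e+08 / 9.8922e+09 = 0.03032692 m
d = 0.66400 * 0.03032692 = 0.02014 m

0.02014 m


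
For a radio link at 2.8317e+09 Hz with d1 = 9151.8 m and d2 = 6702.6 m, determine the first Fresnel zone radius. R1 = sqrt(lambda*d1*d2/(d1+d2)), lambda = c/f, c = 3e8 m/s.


lambda = c / f = 3.0000e+08 / 2.8317e+09 = 0.1059434 m
R1 = sqrt(0.1059434 * 9151.8 * 6702.6 / (9151.8 + 6702.6)) = 20.25 m

20.25 m


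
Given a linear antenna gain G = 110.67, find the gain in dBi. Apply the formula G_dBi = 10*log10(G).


G_dBi = 10 * log10(110.67) = 20.44 dBi

20.44 dBi


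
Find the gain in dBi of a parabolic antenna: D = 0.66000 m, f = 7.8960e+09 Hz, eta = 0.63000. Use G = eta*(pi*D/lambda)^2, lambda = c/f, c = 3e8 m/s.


lambda = c / f = 3.0000e+08 / 7.8960e+09 = 0.03799392 m
G_linear = 0.63000 * (pi * 0.66000 / 0.03799392)^2 = 1876.290
G_dBi = 10 * log10(1876.290) = 32.73 dBi

32.73 dBi


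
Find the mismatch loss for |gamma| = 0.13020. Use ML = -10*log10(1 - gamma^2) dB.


ML = -10 * log10(1 - 0.13020^2) = -10 * log10(0.98304796) = 0.07425 dB

0.07425 dB


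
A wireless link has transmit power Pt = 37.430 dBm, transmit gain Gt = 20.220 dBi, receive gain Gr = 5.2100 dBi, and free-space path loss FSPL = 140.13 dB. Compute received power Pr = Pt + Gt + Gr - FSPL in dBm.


Pr = 37.430 + 20.220 + 5.2100 - 140.13 = -77.27 dBm

-77.27 dBm


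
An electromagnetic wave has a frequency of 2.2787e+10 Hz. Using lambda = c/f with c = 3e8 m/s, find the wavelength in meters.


lambda = c / f = 3.0000e+08 / 2.2787e+10 = 0.01317 m

0.01317 m


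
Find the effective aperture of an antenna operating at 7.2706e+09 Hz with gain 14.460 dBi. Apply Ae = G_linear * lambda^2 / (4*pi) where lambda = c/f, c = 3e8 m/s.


lambda = c / f = 3.0000e+08 / 7.2706e+09 = 0.04126207 m
G_linear = 10^(14.460/10) = 27.92544
Ae = G_linear * lambda^2 / (4*pi) = 27.92544 * 0.04126207^2 / (4*pi) = 3.783e-03 m^2

3.783e-03 m^2


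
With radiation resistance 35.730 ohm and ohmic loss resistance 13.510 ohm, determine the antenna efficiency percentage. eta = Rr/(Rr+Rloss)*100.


eta = 35.730 / (35.730 + 13.510) * 100 = 72.56%

72.56%


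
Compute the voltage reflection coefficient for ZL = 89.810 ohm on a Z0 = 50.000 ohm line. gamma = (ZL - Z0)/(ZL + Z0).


gamma = (89.810 - 50.000) / (89.810 + 50.000) = 0.2847

0.2847


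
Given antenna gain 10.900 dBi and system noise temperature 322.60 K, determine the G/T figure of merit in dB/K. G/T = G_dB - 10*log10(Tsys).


G/T = 10.900 - 10*log10(322.60) = 10.900 - 25.08664 = -14.19 dB/K

-14.19 dB/K


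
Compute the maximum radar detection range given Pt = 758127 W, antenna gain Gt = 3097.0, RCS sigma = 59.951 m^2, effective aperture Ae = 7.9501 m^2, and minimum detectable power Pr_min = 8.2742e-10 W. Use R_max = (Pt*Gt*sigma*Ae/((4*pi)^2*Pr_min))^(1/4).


R^4 = 758127*3097.0*59.951*7.9501 / ((4*pi)^2 * 8.2742e-10) = 8.564587e+18
R_max = 8.564587e+18^0.25 = 54097 m

54097 m


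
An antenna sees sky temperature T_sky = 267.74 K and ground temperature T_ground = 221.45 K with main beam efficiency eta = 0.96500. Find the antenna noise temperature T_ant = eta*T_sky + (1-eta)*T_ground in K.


T_ant = 0.96500 * 267.74 + (1 - 0.96500) * 221.45 = 266.1 K

266.1 K


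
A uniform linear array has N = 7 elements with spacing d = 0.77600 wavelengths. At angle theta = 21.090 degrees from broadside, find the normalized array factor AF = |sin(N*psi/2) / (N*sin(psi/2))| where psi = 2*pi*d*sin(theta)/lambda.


psi = 2*pi*0.77600*sin(21.090 deg) = 1.754461 rad
AF = |sin(7*1.754461/2) / (7*sin(1.754461/2))| = 0.02640

0.02640


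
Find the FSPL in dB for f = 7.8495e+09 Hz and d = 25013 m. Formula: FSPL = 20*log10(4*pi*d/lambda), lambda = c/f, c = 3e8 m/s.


lambda = c / f = 3.0000e+08 / 7.8495e+09 = 0.03821899 m
FSPL = 20 * log10(4*pi*25013/0.03821899) = 138.3 dB

138.3 dB


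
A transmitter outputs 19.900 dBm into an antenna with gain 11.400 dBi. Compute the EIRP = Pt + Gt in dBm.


EIRP = Pt + Gt = 19.900 + 11.400 = 31.30 dBm

31.30 dBm


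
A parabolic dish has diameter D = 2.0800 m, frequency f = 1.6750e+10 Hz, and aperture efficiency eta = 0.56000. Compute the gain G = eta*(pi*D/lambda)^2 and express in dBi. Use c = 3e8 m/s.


lambda = c / f = 3.0000e+08 / 1.6750e+10 = 0.01791045 m
G_linear = 0.56000 * (pi * 2.0800 / 0.01791045)^2 = 74542.07
G_dBi = 10 * log10(74542.07) = 48.72 dBi

48.72 dBi


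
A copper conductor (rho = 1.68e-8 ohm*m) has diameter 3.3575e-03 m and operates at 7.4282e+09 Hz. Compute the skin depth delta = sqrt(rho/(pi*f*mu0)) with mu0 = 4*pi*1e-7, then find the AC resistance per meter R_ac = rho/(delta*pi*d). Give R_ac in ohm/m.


delta = sqrt(1.68e-8 / (pi * 7.4282e+09 * 4*pi*1e-7)) = 7.568904e-07 m
R_ac = 1.68e-8 / (7.568904e-07 * pi * 3.3575e-03) = 2.104 ohm/m

2.104 ohm/m


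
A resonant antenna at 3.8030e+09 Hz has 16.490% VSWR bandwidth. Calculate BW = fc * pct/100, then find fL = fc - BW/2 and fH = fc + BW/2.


BW = 3.8030e+09 * 16.490/100 = 6.271147e+08 Hz
fL = 3.8030e+09 - 6.271147e+08/2 = 3.489e+09 Hz
fH = 3.8030e+09 + 6.271147e+08/2 = 4.117e+09 Hz

BW=6.271e+08 Hz, fL=3.489e+09 Hz, fH=4.117e+09 Hz


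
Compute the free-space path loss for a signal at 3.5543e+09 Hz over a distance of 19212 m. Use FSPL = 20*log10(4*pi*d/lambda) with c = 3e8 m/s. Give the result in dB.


lambda = c / f = 3.0000e+08 / 3.5543e+09 = 0.08440481 m
FSPL = 20 * log10(4*pi*19212/0.08440481) = 129.1 dB

129.1 dB


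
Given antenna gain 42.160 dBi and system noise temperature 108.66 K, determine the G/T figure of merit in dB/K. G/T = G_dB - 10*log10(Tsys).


G/T = 42.160 - 10*log10(108.66) = 42.160 - 20.36070 = 21.80 dB/K

21.80 dB/K


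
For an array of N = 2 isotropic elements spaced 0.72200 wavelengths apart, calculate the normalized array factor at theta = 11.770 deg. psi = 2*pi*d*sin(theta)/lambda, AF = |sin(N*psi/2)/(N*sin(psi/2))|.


psi = 2*pi*0.72200*sin(11.770 deg) = 0.9253629 rad
AF = |sin(2*0.9253629/2) / (2*sin(0.9253629/2))| = 0.8949

0.8949


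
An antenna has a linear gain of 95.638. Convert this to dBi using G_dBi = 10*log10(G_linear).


G_dBi = 10 * log10(95.638) = 19.81 dBi

19.81 dBi


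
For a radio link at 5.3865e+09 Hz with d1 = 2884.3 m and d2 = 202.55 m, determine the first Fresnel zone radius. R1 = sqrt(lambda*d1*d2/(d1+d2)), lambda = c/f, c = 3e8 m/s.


lambda = c / f = 3.0000e+08 / 5.3865e+09 = 0.05569479 m
R1 = sqrt(0.05569479 * 2884.3 * 202.55 / (2884.3 + 202.55)) = 3.247 m

3.247 m


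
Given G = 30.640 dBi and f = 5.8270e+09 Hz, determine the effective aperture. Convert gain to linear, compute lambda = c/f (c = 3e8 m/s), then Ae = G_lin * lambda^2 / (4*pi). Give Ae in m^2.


lambda = c / f = 3.0000e+08 / 5.8270e+09 = 0.05148447 m
G_linear = 10^(30.640/10) = 1158.777
Ae = G_linear * lambda^2 / (4*pi) = 1158.777 * 0.05148447^2 / (4*pi) = 0.2444 m^2

0.2444 m^2


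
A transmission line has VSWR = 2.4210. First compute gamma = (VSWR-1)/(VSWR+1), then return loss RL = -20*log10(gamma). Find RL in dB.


gamma = (2.4210 - 1) / (2.4210 + 1) = 0.4153756
RL = -20 * log10(0.4153756) = 7.631 dB

7.631 dB


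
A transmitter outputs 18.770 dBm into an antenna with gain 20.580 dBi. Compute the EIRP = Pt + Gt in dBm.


EIRP = Pt + Gt = 18.770 + 20.580 = 39.35 dBm

39.35 dBm


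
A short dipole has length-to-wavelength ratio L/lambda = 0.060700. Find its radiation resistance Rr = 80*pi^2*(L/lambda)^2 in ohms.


Rr = 80 * pi^2 * (0.060700)^2 = 80 * 9.869604 * 3.684490e-03 = 2.909 ohm

2.909 ohm


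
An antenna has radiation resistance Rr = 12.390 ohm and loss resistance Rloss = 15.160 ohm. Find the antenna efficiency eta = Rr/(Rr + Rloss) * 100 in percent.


eta = 12.390 / (12.390 + 15.160) * 100 = 44.97%

44.97%


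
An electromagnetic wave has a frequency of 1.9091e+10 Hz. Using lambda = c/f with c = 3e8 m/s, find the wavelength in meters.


lambda = c / f = 3.0000e+08 / 1.9091e+10 = 0.01571 m

0.01571 m


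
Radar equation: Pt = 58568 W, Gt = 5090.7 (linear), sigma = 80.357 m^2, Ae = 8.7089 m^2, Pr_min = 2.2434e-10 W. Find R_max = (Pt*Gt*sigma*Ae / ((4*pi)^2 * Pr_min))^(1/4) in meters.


R^4 = 58568*5090.7*80.357*8.7089 / ((4*pi)^2 * 2.2434e-10) = 5.889772e+18
R_max = 5.889772e+18^0.25 = 49263 m

49263 m


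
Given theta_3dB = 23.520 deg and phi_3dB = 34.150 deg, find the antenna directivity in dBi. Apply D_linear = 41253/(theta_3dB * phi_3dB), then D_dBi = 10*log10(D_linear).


D_linear = 41253 / (23.520 * 34.150) = 51.36030
D_dBi = 10 * log10(51.36030) = 17.11 dBi

17.11 dBi


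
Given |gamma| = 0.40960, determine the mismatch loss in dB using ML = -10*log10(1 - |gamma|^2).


ML = -10 * log10(1 - 0.40960^2) = -10 * log10(0.83222784) = 0.7976 dB

0.7976 dB


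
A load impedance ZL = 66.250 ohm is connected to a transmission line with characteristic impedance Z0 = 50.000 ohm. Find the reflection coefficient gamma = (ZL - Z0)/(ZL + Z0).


gamma = (66.250 - 50.000) / (66.250 + 50.000) = 0.1398

0.1398


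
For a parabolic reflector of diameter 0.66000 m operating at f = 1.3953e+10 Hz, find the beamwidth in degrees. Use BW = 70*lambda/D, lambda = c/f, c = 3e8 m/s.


lambda = c / f = 3.0000e+08 / 1.3953e+10 = 0.02150075 m
BW = 70 * 0.02150075 / 0.66000 = 2.280 deg

2.280 deg


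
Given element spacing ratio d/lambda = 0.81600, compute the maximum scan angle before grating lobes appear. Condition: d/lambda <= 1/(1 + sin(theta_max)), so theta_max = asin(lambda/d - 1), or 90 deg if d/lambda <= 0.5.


lambda/d - 1 = 1/0.81600 - 1 = 0.2254902
theta_max = asin(0.2254902) = 13.03 deg

13.03 deg


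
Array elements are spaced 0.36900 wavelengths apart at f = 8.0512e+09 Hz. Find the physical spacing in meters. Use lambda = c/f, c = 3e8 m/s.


lambda = c / f = 3.0000e+08 / 8.0512e+09 = 0.03726153 m
d = 0.36900 * 0.03726153 = 0.01375 m

0.01375 m


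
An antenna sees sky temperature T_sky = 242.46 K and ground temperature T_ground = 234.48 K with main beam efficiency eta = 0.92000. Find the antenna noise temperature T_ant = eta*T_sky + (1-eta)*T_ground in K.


T_ant = 0.92000 * 242.46 + (1 - 0.92000) * 234.48 = 241.8 K

241.8 K


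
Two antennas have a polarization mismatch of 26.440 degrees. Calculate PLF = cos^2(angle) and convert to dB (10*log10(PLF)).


PLF_linear = cos^2(26.440 deg) = 0.8017432
PLF_dB = 10 * log10(0.8017432) = -0.9596 dB

-0.9596 dB


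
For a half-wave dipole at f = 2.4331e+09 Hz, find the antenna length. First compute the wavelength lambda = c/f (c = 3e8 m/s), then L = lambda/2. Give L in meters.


lambda = c / f = 3.0000e+08 / 2.4331e+09 = 0.1232995 m
L = lambda / 2 = 0.1232995 / 2 = 0.06165 m

0.06165 m


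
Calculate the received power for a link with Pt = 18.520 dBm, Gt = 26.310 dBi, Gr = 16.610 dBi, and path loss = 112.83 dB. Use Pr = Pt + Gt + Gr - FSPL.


Pr = 18.520 + 26.310 + 16.610 - 112.83 = -51.39 dBm

-51.39 dBm


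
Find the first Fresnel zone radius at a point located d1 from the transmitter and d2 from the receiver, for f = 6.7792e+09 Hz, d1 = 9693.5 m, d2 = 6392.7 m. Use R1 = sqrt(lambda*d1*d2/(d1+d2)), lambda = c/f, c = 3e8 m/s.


lambda = c / f = 3.0000e+08 / 6.7792e+09 = 0.04425301 m
R1 = sqrt(0.04425301 * 9693.5 * 6392.7 / (9693.5 + 6392.7)) = 13.06 m

13.06 m


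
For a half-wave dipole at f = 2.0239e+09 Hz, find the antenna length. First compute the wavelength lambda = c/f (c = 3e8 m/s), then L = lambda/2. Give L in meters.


lambda = c / f = 3.0000e+08 / 2.0239e+09 = 0.1482287 m
L = lambda / 2 = 0.1482287 / 2 = 0.07411 m

0.07411 m


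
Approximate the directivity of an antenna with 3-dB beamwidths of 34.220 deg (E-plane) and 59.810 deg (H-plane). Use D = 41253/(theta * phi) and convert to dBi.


D_linear = 41253 / (34.220 * 59.810) = 20.15588
D_dBi = 10 * log10(20.15588) = 13.04 dBi

13.04 dBi


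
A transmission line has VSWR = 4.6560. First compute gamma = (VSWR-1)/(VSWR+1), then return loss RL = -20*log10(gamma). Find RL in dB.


gamma = (4.6560 - 1) / (4.6560 + 1) = 0.6463932
RL = -20 * log10(0.6463932) = 3.790 dB

3.790 dB


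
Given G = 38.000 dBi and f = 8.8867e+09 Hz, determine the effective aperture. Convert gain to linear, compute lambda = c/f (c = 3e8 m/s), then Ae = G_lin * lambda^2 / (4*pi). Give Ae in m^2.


lambda = c / f = 3.0000e+08 / 8.8867e+09 = 0.03375831 m
G_linear = 10^(38.000/10) = 6309.573
Ae = G_linear * lambda^2 / (4*pi) = 6309.573 * 0.03375831^2 / (4*pi) = 0.5722 m^2

0.5722 m^2


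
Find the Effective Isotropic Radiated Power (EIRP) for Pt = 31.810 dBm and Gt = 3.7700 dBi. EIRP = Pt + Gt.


EIRP = Pt + Gt = 31.810 + 3.7700 = 35.58 dBm

35.58 dBm


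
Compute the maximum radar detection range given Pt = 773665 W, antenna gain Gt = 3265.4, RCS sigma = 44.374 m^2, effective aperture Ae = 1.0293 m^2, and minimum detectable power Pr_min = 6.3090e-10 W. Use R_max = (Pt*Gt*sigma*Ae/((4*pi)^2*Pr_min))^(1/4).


R^4 = 773665*3265.4*44.374*1.0293 / ((4*pi)^2 * 6.3090e-10) = 1.158190e+18
R_max = 1.158190e+18^0.25 = 32805 m

32805 m


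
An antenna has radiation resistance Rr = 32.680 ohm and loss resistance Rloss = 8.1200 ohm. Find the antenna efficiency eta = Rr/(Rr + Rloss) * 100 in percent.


eta = 32.680 / (32.680 + 8.1200) * 100 = 80.10%

80.10%


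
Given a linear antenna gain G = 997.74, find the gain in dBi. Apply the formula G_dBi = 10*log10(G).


G_dBi = 10 * log10(997.74) = 29.99 dBi

29.99 dBi


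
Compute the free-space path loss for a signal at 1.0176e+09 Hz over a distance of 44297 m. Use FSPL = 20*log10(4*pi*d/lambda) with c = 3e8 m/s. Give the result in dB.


lambda = c / f = 3.0000e+08 / 1.0176e+09 = 0.2948113 m
FSPL = 20 * log10(4*pi*44297/0.2948113) = 125.5 dB

125.5 dB


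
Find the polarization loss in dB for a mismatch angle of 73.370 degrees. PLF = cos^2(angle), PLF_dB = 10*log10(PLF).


PLF_linear = cos^2(73.370 deg) = 0.08190478
PLF_dB = 10 * log10(0.08190478) = -10.87 dB

-10.87 dB


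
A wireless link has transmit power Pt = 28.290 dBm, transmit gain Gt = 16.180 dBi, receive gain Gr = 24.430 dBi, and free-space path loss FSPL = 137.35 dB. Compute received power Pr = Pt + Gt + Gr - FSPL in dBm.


Pr = 28.290 + 16.180 + 24.430 - 137.35 = -68.45 dBm

-68.45 dBm


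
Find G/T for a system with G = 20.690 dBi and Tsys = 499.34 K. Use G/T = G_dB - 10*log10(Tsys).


G/T = 20.690 - 10*log10(499.34) = 20.690 - 26.98396 = -6.294 dB/K

-6.294 dB/K


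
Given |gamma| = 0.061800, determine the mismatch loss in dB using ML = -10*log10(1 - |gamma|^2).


ML = -10 * log10(1 - 0.061800^2) = -10 * log10(0.99618076) = 0.01662 dB

0.01662 dB


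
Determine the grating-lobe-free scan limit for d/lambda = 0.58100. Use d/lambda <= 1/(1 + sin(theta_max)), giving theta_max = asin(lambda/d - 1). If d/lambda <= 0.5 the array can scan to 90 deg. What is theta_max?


lambda/d - 1 = 1/0.58100 - 1 = 0.7211704
theta_max = asin(0.7211704) = 46.15 deg

46.15 deg


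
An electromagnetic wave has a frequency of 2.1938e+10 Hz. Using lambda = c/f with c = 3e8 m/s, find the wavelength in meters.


lambda = c / f = 3.0000e+08 / 2.1938e+10 = 0.01367 m

0.01367 m


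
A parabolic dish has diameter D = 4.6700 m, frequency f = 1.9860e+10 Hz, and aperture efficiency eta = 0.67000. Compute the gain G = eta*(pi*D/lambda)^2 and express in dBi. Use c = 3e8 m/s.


lambda = c / f = 3.0000e+08 / 1.9860e+10 = 0.01510574 m
G_linear = 0.67000 * (pi * 4.6700 / 0.01510574)^2 = 632010.5
G_dBi = 10 * log10(632010.5) = 58.01 dBi

58.01 dBi


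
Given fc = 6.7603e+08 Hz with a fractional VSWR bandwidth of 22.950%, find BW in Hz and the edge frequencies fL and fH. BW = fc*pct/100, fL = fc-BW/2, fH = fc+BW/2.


BW = 6.7603e+08 * 22.950/100 = 1.551489e+08 Hz
fL = 6.7603e+08 - 1.551489e+08/2 = 5.985e+08 Hz
fH = 6.7603e+08 + 1.551489e+08/2 = 7.536e+08 Hz

BW=1.551e+08 Hz, fL=5.985e+08 Hz, fH=7.536e+08 Hz


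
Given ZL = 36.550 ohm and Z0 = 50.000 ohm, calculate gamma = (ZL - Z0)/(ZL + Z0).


gamma = (36.550 - 50.000) / (36.550 + 50.000) = -0.1554

-0.1554


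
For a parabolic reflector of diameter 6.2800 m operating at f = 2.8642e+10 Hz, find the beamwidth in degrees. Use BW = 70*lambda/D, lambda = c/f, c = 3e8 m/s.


lambda = c / f = 3.0000e+08 / 2.8642e+10 = 0.01047413 m
BW = 70 * 0.01047413 / 6.2800 = 0.1167 deg

0.1167 deg


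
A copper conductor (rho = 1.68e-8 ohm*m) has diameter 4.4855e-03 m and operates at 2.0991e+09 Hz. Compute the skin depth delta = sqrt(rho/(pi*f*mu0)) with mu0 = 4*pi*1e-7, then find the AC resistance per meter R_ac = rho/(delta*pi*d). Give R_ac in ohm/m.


delta = sqrt(1.68e-8 / (pi * 2.0991e+09 * 4*pi*1e-7)) = 1.423830e-06 m
R_ac = 1.68e-8 / (1.423830e-06 * pi * 4.4855e-03) = 0.8373 ohm/m

0.8373 ohm/m


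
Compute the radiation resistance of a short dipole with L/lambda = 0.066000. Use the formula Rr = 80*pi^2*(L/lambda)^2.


Rr = 80 * pi^2 * (0.066000)^2 = 80 * 9.869604 * 4.356000e-03 = 3.439 ohm

3.439 ohm


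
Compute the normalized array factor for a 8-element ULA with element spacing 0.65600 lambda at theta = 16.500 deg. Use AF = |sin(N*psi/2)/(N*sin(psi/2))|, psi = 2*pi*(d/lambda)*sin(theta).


psi = 2*pi*0.65600*sin(16.500 deg) = 1.170646 rad
AF = |sin(8*1.170646/2) / (8*sin(1.170646/2))| = 0.2262

0.2262


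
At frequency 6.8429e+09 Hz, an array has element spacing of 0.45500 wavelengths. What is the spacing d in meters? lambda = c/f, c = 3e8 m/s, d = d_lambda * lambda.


lambda = c / f = 3.0000e+08 / 6.8429e+09 = 0.04384106 m
d = 0.45500 * 0.04384106 = 0.01995 m

0.01995 m


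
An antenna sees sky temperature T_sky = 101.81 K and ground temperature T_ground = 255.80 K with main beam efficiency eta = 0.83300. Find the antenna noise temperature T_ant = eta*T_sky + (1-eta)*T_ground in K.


T_ant = 0.83300 * 101.81 + (1 - 0.83300) * 255.80 = 127.5 K

127.5 K


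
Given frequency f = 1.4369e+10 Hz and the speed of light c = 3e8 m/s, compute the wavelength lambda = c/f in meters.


lambda = c / f = 3.0000e+08 / 1.4369e+10 = 0.02088 m

0.02088 m


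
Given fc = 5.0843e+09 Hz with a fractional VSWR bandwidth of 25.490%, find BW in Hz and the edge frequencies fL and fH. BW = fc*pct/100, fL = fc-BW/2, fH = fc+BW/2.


BW = 5.0843e+09 * 25.490/100 = 1.295988e+09 Hz
fL = 5.0843e+09 - 1.295988e+09/2 = 4.436e+09 Hz
fH = 5.0843e+09 + 1.295988e+09/2 = 5.732e+09 Hz

BW=1.296e+09 Hz, fL=4.436e+09 Hz, fH=5.732e+09 Hz


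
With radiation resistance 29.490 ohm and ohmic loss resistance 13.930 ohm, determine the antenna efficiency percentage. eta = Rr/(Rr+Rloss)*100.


eta = 29.490 / (29.490 + 13.930) * 100 = 67.92%

67.92%


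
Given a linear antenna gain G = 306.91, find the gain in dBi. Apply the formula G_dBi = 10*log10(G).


G_dBi = 10 * log10(306.91) = 24.87 dBi

24.87 dBi


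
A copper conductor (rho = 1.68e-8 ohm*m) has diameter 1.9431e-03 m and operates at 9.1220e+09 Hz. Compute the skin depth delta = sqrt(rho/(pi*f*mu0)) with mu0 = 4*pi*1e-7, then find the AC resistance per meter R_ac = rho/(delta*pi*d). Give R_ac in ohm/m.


delta = sqrt(1.68e-8 / (pi * 9.1220e+09 * 4*pi*1e-7)) = 6.830142e-07 m
R_ac = 1.68e-8 / (6.830142e-07 * pi * 1.9431e-03) = 4.029 ohm/m

4.029 ohm/m


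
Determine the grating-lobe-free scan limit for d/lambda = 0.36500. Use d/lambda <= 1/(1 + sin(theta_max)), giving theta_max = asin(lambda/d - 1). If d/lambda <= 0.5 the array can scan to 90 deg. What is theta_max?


lambda/d - 1 = 1/0.36500 - 1 = 1.739726 >= 1
d/lambda <= 0.5, so the array can scan to endfire without grating lobes: theta_max = 90 deg

90 deg


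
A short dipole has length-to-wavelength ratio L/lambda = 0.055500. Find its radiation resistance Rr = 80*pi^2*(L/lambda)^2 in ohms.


Rr = 80 * pi^2 * (0.055500)^2 = 80 * 9.869604 * 3.080250e-03 = 2.432 ohm

2.432 ohm


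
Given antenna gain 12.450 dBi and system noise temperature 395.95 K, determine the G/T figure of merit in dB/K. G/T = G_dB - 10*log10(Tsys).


G/T = 12.450 - 10*log10(395.95) = 12.450 - 25.97640 = -13.53 dB/K

-13.53 dB/K


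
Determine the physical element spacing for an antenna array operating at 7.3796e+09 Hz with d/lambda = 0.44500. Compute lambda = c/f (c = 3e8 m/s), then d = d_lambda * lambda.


lambda = c / f = 3.0000e+08 / 7.3796e+09 = 0.04065261 m
d = 0.44500 * 0.04065261 = 0.01809 m

0.01809 m


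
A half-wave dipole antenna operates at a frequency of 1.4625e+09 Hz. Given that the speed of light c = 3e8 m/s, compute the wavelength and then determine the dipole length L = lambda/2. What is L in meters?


lambda = c / f = 3.0000e+08 / 1.4625e+09 = 0.2051282 m
L = lambda / 2 = 0.2051282 / 2 = 0.1026 m

0.1026 m


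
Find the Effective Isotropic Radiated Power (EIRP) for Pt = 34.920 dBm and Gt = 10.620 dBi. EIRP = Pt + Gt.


EIRP = Pt + Gt = 34.920 + 10.620 = 45.54 dBm

45.54 dBm


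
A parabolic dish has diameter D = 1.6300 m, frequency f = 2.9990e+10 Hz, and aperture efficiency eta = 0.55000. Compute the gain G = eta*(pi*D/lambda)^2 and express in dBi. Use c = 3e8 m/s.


lambda = c / f = 3.0000e+08 / 2.9990e+10 = 0.01000333 m
G_linear = 0.55000 * (pi * 1.6300 / 0.01000333)^2 = 144128.0
G_dBi = 10 * log10(144128.0) = 51.59 dBi

51.59 dBi


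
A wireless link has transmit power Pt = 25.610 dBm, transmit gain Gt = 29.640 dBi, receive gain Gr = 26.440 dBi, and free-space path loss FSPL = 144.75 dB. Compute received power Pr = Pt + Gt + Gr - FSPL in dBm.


Pr = 25.610 + 29.640 + 26.440 - 144.75 = -63.06 dBm

-63.06 dBm


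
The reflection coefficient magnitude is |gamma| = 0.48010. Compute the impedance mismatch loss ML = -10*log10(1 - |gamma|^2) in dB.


ML = -10 * log10(1 - 0.48010^2) = -10 * log10(0.76950399) = 1.138 dB

1.138 dB


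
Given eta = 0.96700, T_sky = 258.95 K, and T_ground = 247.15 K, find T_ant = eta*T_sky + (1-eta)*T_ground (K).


T_ant = 0.96700 * 258.95 + (1 - 0.96700) * 247.15 = 258.6 K

258.6 K


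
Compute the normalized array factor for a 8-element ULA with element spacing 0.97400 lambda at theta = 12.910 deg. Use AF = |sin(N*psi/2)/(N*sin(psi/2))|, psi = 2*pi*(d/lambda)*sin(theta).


psi = 2*pi*0.97400*sin(12.910 deg) = 1.367292 rad
AF = |sin(8*1.367292/2) / (8*sin(1.367292/2))| = 0.1439

0.1439


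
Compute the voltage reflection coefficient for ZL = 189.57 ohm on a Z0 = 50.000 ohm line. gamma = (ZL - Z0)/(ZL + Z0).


gamma = (189.57 - 50.000) / (189.57 + 50.000) = 0.5826

0.5826


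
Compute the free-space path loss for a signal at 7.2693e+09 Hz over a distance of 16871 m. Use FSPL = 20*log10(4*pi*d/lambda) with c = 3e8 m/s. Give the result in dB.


lambda = c / f = 3.0000e+08 / 7.2693e+09 = 0.04126945 m
FSPL = 20 * log10(4*pi*16871/0.04126945) = 134.2 dB

134.2 dB


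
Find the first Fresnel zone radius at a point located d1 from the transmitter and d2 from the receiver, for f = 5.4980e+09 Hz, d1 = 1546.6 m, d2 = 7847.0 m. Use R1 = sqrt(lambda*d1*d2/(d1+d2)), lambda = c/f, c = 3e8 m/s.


lambda = c / f = 3.0000e+08 / 5.4980e+09 = 0.05456530 m
R1 = sqrt(0.05456530 * 1546.6 * 7847.0 / (1546.6 + 7847.0)) = 8.396 m

8.396 m


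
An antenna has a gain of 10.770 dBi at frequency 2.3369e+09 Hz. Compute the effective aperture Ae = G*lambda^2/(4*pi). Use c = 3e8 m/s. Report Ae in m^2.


lambda = c / f = 3.0000e+08 / 2.3369e+09 = 0.1283752 m
G_linear = 10^(10.770/10) = 11.93988
Ae = G_linear * lambda^2 / (4*pi) = 11.93988 * 0.1283752^2 / (4*pi) = 0.01566 m^2

0.01566 m^2


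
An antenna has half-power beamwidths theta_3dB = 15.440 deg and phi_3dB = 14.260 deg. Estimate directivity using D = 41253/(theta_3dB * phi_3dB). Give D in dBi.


D_linear = 41253 / (15.440 * 14.260) = 187.3651
D_dBi = 10 * log10(187.3651) = 22.73 dBi

22.73 dBi


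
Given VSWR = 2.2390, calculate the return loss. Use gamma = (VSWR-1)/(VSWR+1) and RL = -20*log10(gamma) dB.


gamma = (2.2390 - 1) / (2.2390 + 1) = 0.3825255
RL = -20 * log10(0.3825255) = 8.347 dB

8.347 dB


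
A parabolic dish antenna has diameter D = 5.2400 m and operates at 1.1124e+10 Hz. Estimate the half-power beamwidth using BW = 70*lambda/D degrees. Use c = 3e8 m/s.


lambda = c / f = 3.0000e+08 / 1.1124e+10 = 0.02696872 m
BW = 70 * 0.02696872 / 5.2400 = 0.3603 deg

0.3603 deg


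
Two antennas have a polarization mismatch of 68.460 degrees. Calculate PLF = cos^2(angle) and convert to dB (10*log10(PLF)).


PLF_linear = cos^2(68.460 deg) = 0.1347996
PLF_dB = 10 * log10(0.1347996) = -8.703 dB

-8.703 dB


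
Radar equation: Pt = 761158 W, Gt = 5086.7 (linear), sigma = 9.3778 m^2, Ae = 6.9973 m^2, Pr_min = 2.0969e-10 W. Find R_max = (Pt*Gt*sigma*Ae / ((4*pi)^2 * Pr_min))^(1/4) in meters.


R^4 = 761158*5086.7*9.3778*6.9973 / ((4*pi)^2 * 2.0969e-10) = 7.672642e+18
R_max = 7.672642e+18^0.25 = 52630 m

52630 m


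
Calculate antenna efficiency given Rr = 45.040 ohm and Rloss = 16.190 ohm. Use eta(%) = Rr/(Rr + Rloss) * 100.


eta = 45.040 / (45.040 + 16.190) * 100 = 73.56%

73.56%


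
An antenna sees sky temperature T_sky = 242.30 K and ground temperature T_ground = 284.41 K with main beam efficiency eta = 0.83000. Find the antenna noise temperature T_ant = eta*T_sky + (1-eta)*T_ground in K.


T_ant = 0.83000 * 242.30 + (1 - 0.83000) * 284.41 = 249.5 K

249.5 K


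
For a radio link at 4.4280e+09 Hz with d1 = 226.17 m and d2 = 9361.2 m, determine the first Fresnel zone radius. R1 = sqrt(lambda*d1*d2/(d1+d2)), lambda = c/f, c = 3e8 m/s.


lambda = c / f = 3.0000e+08 / 4.4280e+09 = 0.06775068 m
R1 = sqrt(0.06775068 * 226.17 * 9361.2 / (226.17 + 9361.2)) = 3.868 m

3.868 m


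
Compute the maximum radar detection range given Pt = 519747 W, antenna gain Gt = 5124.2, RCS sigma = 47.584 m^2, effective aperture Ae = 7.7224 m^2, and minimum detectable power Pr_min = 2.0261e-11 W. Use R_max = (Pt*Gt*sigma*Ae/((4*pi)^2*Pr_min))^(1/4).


R^4 = 519747*5124.2*47.584*7.7224 / ((4*pi)^2 * 2.0261e-11) = 3.058797e+20
R_max = 3.058797e+20^0.25 = 132248 m

132248 m


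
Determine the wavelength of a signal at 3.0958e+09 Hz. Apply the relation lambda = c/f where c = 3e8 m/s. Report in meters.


lambda = c / f = 3.0000e+08 / 3.0958e+09 = 0.09691 m

0.09691 m


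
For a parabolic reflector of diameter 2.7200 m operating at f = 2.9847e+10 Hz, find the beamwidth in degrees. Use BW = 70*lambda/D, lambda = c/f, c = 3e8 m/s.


lambda = c / f = 3.0000e+08 / 2.9847e+10 = 0.01005126 m
BW = 70 * 0.01005126 / 2.7200 = 0.2587 deg

0.2587 deg


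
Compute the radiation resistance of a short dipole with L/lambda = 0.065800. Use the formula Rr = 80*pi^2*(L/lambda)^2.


Rr = 80 * pi^2 * (0.065800)^2 = 80 * 9.869604 * 4.329640e-03 = 3.419 ohm

3.419 ohm


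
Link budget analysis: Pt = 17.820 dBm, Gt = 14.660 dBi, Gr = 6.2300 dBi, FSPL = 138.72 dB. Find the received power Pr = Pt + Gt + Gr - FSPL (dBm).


Pr = 17.820 + 14.660 + 6.2300 - 138.72 = -100.01 dBm

-100.01 dBm


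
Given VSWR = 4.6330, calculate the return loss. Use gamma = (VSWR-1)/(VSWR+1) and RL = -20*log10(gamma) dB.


gamma = (4.6330 - 1) / (4.6330 + 1) = 0.6449494
RL = -20 * log10(0.6449494) = 3.809 dB

3.809 dB


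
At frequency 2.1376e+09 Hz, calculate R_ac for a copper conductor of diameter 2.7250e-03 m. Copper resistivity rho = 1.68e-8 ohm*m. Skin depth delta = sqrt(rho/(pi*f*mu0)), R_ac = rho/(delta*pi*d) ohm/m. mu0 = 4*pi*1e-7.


delta = sqrt(1.68e-8 / (pi * 2.1376e+09 * 4*pi*1e-7)) = 1.410950e-06 m
R_ac = 1.68e-8 / (1.410950e-06 * pi * 2.7250e-03) = 1.391 ohm/m

1.391 ohm/m


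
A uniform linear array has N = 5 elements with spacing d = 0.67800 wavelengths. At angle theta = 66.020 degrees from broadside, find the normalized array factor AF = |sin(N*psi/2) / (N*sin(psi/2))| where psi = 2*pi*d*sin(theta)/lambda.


psi = 2*pi*0.67800*sin(66.020 deg) = 3.892308 rad
AF = |sin(5*3.892308/2) / (5*sin(3.892308/2))| = 0.06476

0.06476


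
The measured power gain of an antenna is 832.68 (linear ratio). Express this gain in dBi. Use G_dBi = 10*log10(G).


G_dBi = 10 * log10(832.68) = 29.20 dBi

29.20 dBi


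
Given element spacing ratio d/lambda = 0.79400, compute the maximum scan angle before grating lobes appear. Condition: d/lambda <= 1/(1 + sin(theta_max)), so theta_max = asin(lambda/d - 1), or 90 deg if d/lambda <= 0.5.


lambda/d - 1 = 1/0.79400 - 1 = 0.2594458
theta_max = asin(0.2594458) = 15.04 deg

15.04 deg


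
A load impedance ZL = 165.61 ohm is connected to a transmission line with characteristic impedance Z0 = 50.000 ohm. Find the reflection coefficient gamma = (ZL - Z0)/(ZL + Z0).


gamma = (165.61 - 50.000) / (165.61 + 50.000) = 0.5362

0.5362


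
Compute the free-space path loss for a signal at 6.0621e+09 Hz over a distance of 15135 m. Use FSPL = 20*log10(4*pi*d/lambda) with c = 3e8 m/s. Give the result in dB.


lambda = c / f = 3.0000e+08 / 6.0621e+09 = 0.04948780 m
FSPL = 20 * log10(4*pi*15135/0.04948780) = 131.7 dB

131.7 dB


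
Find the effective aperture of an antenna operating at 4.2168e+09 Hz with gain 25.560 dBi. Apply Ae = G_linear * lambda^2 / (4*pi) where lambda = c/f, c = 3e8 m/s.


lambda = c / f = 3.0000e+08 / 4.2168e+09 = 0.07114400 m
G_linear = 10^(25.560/10) = 359.7493
Ae = G_linear * lambda^2 / (4*pi) = 359.7493 * 0.07114400^2 / (4*pi) = 0.1449 m^2

0.1449 m^2


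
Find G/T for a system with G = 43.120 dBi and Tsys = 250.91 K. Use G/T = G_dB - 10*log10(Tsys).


G/T = 43.120 - 10*log10(250.91) = 43.120 - 23.99518 = 19.12 dB/K

19.12 dB/K


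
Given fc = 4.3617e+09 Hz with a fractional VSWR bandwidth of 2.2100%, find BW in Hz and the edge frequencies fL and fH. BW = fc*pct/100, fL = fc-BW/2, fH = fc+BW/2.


BW = 4.3617e+09 * 2.2100/100 = 9.639357e+07 Hz
fL = 4.3617e+09 - 9.639357e+07/2 = 4.314e+09 Hz
fH = 4.3617e+09 + 9.639357e+07/2 = 4.410e+09 Hz

BW=9.639e+07 Hz, fL=4.314e+09 Hz, fH=4.410e+09 Hz


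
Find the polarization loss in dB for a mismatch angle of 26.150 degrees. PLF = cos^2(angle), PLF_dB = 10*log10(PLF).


PLF_linear = cos^2(26.150 deg) = 0.8057635
PLF_dB = 10 * log10(0.8057635) = -0.9379 dB

-0.9379 dB


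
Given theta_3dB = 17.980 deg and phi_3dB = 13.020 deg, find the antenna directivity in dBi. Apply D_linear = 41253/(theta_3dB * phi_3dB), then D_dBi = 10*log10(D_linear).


D_linear = 41253 / (17.980 * 13.020) = 176.2199
D_dBi = 10 * log10(176.2199) = 22.46 dBi

22.46 dBi


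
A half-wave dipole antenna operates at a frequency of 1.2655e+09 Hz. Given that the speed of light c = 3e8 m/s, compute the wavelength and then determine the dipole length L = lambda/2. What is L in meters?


lambda = c / f = 3.0000e+08 / 1.2655e+09 = 0.2370605 m
L = lambda / 2 = 0.2370605 / 2 = 0.1185 m

0.1185 m


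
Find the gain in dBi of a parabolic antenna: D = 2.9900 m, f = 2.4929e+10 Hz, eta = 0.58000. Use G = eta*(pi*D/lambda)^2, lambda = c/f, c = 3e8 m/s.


lambda = c / f = 3.0000e+08 / 2.4929e+10 = 0.01203418 m
G_linear = 0.58000 * (pi * 2.9900 / 0.01203418)^2 = 353376.0
G_dBi = 10 * log10(353376.0) = 55.48 dBi

55.48 dBi


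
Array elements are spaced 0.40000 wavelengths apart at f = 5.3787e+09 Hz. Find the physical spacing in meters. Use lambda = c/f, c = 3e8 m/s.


lambda = c / f = 3.0000e+08 / 5.3787e+09 = 0.05577556 m
d = 0.40000 * 0.05577556 = 0.02231 m

0.02231 m


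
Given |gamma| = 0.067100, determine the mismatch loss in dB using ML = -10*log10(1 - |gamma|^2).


ML = -10 * log10(1 - 0.067100^2) = -10 * log10(0.99549759) = 0.01960 dB

0.01960 dB


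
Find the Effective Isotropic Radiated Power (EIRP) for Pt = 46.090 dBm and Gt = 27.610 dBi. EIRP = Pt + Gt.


EIRP = Pt + Gt = 46.090 + 27.610 = 73.70 dBm

73.70 dBm


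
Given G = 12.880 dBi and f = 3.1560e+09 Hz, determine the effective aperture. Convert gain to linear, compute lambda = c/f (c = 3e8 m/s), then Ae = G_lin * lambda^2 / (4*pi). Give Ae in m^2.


lambda = c / f = 3.0000e+08 / 3.1560e+09 = 0.09505703 m
G_linear = 10^(12.880/10) = 19.40886
Ae = G_linear * lambda^2 / (4*pi) = 19.40886 * 0.09505703^2 / (4*pi) = 0.01396 m^2

0.01396 m^2


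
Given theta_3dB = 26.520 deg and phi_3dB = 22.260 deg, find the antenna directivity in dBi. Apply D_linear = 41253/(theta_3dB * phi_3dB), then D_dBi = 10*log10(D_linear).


D_linear = 41253 / (26.520 * 22.260) = 69.88064
D_dBi = 10 * log10(69.88064) = 18.44 dBi

18.44 dBi


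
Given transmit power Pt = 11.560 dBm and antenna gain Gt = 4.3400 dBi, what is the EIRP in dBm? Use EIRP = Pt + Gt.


EIRP = Pt + Gt = 11.560 + 4.3400 = 15.90 dBm

15.90 dBm


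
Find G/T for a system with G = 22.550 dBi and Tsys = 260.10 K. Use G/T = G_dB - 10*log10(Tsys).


G/T = 22.550 - 10*log10(260.10) = 22.550 - 24.15140 = -1.601 dB/K

-1.601 dB/K


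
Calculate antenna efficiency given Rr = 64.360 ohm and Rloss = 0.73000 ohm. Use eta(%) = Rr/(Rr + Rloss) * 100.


eta = 64.360 / (64.360 + 0.73000) * 100 = 98.88%

98.88%


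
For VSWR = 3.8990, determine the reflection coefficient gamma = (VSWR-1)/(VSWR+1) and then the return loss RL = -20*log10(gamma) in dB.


gamma = (3.8990 - 1) / (3.8990 + 1) = 0.5917534
RL = -20 * log10(0.5917534) = 4.557 dB

4.557 dB


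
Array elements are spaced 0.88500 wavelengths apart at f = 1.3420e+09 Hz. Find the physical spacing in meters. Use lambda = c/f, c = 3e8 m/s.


lambda = c / f = 3.0000e+08 / 1.3420e+09 = 0.2235469 m
d = 0.88500 * 0.2235469 = 0.1978 m

0.1978 m


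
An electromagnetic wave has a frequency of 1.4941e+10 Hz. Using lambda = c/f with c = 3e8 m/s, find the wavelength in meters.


lambda = c / f = 3.0000e+08 / 1.4941e+10 = 0.02008 m

0.02008 m


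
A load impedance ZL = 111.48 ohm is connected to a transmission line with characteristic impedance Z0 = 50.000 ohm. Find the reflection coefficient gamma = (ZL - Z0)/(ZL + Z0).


gamma = (111.48 - 50.000) / (111.48 + 50.000) = 0.3807

0.3807


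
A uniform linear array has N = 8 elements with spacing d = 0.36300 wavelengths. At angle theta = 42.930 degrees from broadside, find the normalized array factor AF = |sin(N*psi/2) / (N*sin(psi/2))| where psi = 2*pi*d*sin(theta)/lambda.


psi = 2*pi*0.36300*sin(42.930 deg) = 1.553460 rad
AF = |sin(8*1.553460/2) / (8*sin(1.553460/2))| = 0.01236

0.01236


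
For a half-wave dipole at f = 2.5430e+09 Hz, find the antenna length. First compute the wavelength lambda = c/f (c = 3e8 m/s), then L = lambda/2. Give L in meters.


lambda = c / f = 3.0000e+08 / 2.5430e+09 = 0.1179709 m
L = lambda / 2 = 0.1179709 / 2 = 0.05899 m

0.05899 m


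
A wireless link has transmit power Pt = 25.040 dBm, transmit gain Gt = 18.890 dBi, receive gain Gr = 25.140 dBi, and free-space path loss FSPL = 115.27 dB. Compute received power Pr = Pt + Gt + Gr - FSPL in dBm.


Pr = 25.040 + 18.890 + 25.140 - 115.27 = -46.20 dBm

-46.20 dBm


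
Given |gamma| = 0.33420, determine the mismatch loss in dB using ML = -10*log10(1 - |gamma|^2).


ML = -10 * log10(1 - 0.33420^2) = -10 * log10(0.88831036) = 0.5144 dB

0.5144 dB


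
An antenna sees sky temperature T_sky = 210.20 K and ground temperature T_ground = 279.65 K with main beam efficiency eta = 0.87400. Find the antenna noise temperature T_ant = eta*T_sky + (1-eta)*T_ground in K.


T_ant = 0.87400 * 210.20 + (1 - 0.87400) * 279.65 = 219.0 K

219.0 K


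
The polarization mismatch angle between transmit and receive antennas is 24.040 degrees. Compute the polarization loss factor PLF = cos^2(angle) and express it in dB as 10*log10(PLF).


PLF_linear = cos^2(24.040 deg) = 0.8340462
PLF_dB = 10 * log10(0.8340462) = -0.7881 dB

-0.7881 dB


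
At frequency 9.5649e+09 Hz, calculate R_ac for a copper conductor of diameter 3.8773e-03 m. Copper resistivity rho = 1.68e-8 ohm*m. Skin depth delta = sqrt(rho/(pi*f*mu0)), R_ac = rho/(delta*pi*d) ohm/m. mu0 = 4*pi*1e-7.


delta = sqrt(1.68e-8 / (pi * 9.5649e+09 * 4*pi*1e-7)) = 6.670134e-07 m
R_ac = 1.68e-8 / (6.670134e-07 * pi * 3.8773e-03) = 2.068 ohm/m

2.068 ohm/m


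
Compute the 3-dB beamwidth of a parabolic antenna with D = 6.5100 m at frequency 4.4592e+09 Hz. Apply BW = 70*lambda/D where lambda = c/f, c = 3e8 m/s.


lambda = c / f = 3.0000e+08 / 4.4592e+09 = 0.06727664 m
BW = 70 * 0.06727664 / 6.5100 = 0.7234 deg

0.7234 deg


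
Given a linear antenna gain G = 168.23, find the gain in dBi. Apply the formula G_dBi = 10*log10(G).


G_dBi = 10 * log10(168.23) = 22.26 dBi

22.26 dBi


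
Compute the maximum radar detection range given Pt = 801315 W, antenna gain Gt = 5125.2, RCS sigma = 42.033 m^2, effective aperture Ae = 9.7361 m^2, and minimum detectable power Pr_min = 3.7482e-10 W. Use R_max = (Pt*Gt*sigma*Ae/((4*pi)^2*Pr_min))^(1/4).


R^4 = 801315*5125.2*42.033*9.7361 / ((4*pi)^2 * 3.7482e-10) = 2.839534e+19
R_max = 2.839534e+19^0.25 = 72998 m

72998 m


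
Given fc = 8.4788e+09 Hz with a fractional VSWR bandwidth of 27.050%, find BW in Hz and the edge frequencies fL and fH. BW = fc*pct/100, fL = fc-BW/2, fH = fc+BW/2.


BW = 8.4788e+09 * 27.050/100 = 2.293515e+09 Hz
fL = 8.4788e+09 - 2.293515e+09/2 = 7.332e+09 Hz
fH = 8.4788e+09 + 2.293515e+09/2 = 9.626e+09 Hz

BW=2.294e+09 Hz, fL=7.332e+09 Hz, fH=9.626e+09 Hz


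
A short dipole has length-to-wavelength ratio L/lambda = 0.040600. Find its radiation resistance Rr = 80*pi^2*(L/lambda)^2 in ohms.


Rr = 80 * pi^2 * (0.040600)^2 = 80 * 9.869604 * 1.648360e-03 = 1.301 ohm

1.301 ohm


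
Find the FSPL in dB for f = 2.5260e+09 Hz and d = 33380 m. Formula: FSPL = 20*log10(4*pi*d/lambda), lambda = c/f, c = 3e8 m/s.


lambda = c / f = 3.0000e+08 / 2.5260e+09 = 0.1187648 m
FSPL = 20 * log10(4*pi*33380/0.1187648) = 131.0 dB

131.0 dB


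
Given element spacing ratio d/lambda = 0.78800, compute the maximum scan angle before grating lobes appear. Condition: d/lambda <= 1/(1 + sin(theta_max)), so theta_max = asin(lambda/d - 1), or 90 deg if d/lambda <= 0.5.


lambda/d - 1 = 1/0.78800 - 1 = 0.2690355
theta_max = asin(0.2690355) = 15.61 deg

15.61 deg
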